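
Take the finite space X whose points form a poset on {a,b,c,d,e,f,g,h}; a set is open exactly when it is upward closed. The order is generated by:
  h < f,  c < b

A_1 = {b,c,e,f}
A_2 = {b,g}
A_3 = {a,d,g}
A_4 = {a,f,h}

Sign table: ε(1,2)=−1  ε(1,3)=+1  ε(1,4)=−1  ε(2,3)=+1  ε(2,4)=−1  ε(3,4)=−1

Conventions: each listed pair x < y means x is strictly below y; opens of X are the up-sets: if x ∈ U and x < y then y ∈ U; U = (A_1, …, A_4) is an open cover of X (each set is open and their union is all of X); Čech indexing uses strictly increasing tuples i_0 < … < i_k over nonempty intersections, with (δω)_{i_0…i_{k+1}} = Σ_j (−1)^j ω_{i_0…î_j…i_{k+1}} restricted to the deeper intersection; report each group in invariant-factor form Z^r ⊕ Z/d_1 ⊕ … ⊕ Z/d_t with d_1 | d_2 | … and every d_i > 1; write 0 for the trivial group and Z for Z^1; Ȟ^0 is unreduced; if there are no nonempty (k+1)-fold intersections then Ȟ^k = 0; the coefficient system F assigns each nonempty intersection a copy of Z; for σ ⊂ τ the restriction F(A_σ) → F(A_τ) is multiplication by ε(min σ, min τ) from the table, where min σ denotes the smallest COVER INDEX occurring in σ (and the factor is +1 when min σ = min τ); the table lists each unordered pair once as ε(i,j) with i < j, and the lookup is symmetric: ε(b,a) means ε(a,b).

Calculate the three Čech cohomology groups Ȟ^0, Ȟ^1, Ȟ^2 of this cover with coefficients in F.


Ȟ^0 = 0, Ȟ^1 = Z/2 and Ȟ^2 = 0

nonempty overlaps:
  A12={b} A14={f} A23={g} A34={a}
C dims 4,4; δ0: rk 4, SNF 1^3·2
degree 0: 4−4−0 = 0 → Ȟ^0 ≅ 0
degree 1: 4−0−4 = 0 plus torsion [2] → Ȟ^1 ≅ Z/2
degree 2: 0−0−0 = 0 → Ȟ^2 ≅ 0


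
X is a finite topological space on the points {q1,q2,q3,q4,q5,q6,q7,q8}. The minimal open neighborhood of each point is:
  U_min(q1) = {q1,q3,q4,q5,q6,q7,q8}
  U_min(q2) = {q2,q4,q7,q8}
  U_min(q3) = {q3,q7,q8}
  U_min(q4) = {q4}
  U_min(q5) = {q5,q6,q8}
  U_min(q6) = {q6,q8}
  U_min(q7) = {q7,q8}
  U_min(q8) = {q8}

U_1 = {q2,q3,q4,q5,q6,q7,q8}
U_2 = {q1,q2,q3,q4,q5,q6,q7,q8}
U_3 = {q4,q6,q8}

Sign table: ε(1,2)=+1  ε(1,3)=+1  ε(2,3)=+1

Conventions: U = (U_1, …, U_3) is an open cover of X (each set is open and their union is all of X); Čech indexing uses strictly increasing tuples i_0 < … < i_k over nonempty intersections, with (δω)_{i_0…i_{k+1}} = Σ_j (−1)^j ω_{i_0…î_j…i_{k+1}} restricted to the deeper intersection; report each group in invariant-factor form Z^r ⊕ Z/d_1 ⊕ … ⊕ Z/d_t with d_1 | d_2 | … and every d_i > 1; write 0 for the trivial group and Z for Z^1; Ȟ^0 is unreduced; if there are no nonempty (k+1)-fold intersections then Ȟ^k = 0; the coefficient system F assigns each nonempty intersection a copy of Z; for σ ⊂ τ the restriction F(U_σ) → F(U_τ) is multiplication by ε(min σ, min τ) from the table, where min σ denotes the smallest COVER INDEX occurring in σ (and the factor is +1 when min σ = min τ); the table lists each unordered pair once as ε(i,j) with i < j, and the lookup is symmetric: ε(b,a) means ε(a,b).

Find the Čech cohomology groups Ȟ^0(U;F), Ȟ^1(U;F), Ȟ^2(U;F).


Ȟ^0 ≅ Z, Ȟ^1 ≅ 0, Ȟ^2 ≅ 0

nonempty overlaps:
  U12={q2,q3,q4,q5,q6,q7,q8} U13={q4,q6,q8} U23={q4,q6,q8}
  U123={q4,q6,q8}
C dims 3,3,1; δ0: rk 2, SNF 1^2; δ1: rk 1, SNF 1^1
degree 0: 3−2−0 = 1 → Ȟ^0 ≅ Z
degree 1: 3−1−2 = 0 → Ȟ^1 ≅ 0
degree 2: 1−0−1 = 0 → Ȟ^2 ≅ 0


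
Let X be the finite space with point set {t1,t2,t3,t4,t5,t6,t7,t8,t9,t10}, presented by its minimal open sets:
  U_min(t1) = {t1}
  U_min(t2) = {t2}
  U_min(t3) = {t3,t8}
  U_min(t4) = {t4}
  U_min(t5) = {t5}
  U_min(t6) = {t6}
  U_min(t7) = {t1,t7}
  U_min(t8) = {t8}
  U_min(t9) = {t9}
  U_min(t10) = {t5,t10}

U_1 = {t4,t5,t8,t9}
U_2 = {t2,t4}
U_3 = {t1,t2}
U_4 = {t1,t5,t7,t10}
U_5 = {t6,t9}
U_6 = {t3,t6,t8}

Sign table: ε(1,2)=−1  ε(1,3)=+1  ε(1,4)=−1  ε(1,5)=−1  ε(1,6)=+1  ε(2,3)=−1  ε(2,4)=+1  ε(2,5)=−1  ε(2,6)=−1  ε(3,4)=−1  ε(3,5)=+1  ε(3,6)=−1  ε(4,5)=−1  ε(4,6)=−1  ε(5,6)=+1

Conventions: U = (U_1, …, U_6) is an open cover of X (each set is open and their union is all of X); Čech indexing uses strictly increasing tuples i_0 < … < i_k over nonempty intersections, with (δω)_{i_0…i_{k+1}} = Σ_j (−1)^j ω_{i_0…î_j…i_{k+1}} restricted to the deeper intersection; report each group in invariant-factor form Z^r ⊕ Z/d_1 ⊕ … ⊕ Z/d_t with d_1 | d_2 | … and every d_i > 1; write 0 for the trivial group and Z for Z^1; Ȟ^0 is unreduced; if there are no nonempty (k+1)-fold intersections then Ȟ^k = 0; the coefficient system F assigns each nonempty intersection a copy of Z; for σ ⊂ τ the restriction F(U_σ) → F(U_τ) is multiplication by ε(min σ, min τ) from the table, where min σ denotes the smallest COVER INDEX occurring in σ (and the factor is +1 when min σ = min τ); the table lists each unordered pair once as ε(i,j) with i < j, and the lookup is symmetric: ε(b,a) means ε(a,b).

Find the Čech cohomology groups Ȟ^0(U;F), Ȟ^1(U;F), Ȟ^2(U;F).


Ȟ^0 = 0, Ȟ^1 = Z ⊕ Z/2, Ȟ^2 = 0

intersection data:
  U12={t4} U14={t5} U15={t9} U16={t8} U23={t2} U34={t1} U56={t6}
C dims 6,7; δ0: rk 6, SNF 1^5·2
Ȟ^0 = (6 − 6) − 0 = 0, so Ȟ^0 ≅ 0
Ȟ^1 = (7 − 0) − 6 = 1 plus torsion [2], so Ȟ^1 ≅ Z ⊕ Z/2
Ȟ^2 = (0 − 0) − 0 = 0, so Ȟ^2 ≅ 0


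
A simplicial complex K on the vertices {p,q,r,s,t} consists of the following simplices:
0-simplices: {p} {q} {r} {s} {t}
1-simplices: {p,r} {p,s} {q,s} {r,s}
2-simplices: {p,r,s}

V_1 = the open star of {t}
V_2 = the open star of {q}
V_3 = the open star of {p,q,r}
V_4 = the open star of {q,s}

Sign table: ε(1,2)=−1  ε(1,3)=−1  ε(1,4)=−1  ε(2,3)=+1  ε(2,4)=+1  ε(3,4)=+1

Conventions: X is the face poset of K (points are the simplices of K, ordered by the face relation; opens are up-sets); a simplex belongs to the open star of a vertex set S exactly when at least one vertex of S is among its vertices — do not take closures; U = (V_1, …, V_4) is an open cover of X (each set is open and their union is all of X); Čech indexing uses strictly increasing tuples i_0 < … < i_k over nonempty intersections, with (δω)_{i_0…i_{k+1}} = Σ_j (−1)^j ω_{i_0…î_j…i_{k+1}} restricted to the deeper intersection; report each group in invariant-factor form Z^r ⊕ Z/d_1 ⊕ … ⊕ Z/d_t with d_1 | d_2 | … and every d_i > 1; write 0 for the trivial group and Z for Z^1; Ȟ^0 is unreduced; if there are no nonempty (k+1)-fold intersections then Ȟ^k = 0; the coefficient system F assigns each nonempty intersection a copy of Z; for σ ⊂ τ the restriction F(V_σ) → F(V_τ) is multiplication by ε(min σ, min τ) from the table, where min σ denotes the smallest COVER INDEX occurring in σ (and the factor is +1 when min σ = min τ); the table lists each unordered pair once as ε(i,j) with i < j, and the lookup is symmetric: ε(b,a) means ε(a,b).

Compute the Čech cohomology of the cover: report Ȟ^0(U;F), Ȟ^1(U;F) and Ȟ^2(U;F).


Ȟ^0 ≅ Z^2, Ȟ^1 ≅ 0, Ȟ^2 ≅ 0

nonempty overlaps:
  V1={{t}} V2={{q},{q,s}} V3={{p},{q},{r},{p,r},{p,s},{q,s},{r,s},{p,r,s}} V4={{q},{s},{p,s},{q,s},{r,s},{p,r,s}}
  V23={{q},{q,s}} V24={{q},{q,s}} V34={{q},{p,s},{q,s},{r,s},{p,r,s}}
  V234={{q},{q,s}}
C dims 4,3,1; δ0: rk 2, SNF 1^2; δ1: rk 1, SNF 1^1
degree 0: 4−2−0 = 2 → Ȟ^0 ≅ Z^2
degree 1: 3−1−2 = 0 → Ȟ^1 ≅ 0
degree 2: 1−0−1 = 0 → Ȟ^2 ≅ 0


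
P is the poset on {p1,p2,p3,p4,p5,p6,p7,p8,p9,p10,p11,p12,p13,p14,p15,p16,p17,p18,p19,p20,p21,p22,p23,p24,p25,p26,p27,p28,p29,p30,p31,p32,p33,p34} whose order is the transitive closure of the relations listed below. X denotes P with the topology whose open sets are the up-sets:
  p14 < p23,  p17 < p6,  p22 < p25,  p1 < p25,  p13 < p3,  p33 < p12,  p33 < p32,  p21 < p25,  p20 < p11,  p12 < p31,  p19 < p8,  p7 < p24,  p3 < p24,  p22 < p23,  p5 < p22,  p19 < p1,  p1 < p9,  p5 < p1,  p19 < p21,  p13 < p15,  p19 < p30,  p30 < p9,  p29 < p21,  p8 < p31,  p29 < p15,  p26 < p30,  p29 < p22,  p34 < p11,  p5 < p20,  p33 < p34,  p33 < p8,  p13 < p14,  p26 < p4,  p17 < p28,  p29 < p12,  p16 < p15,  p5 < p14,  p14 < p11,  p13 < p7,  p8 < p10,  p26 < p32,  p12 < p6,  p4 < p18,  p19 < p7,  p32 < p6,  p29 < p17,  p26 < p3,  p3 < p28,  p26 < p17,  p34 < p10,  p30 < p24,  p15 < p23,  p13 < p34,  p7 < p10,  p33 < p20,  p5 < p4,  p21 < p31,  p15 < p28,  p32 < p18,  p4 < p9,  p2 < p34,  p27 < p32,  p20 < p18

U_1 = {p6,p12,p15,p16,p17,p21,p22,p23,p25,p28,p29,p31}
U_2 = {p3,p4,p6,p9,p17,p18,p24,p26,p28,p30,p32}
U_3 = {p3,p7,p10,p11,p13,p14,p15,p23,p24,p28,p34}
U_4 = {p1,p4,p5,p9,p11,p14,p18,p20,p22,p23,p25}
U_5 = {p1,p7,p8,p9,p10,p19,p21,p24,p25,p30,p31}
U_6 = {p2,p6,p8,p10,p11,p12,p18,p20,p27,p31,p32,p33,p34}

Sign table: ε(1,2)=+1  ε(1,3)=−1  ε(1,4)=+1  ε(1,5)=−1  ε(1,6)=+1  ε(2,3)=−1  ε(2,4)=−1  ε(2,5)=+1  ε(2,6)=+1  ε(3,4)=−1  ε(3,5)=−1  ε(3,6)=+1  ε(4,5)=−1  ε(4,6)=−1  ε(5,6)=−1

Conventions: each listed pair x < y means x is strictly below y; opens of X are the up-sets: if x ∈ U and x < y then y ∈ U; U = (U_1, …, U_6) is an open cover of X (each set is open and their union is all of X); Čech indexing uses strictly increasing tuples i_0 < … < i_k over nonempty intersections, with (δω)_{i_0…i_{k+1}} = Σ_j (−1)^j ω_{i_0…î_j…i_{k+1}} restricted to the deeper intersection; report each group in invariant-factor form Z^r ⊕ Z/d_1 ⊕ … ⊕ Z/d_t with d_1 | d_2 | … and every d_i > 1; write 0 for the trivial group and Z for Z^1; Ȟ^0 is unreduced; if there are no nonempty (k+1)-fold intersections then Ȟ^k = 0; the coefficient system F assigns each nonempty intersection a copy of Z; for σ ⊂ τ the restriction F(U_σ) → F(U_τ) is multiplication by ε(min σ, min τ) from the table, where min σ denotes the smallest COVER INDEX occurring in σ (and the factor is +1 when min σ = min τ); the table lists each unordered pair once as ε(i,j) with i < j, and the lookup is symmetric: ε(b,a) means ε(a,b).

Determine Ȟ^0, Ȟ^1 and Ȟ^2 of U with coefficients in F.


Ȟ^0 = 0; Ȟ^1 = Z/2; Ȟ^2 = Z

cover nerve:
  U12={p6,p17,p28} U13={p15,p23,p28} U14={p22,p23,p25} U15={p21,p25,p31} U16={p6,p12,p31} U23={p3,p24,p28} U24={p4,p9,p18} U25={p9,p24,p30} U26={p6,p18,p32} U34={p11,p14,p23} U35={p7,p10,p24} U36={p10,p11,p34} U45={p1,p9,p25} U46={p11,p18,p20} U56={p8,p10,p31}
  U123={p28} U126={p6} U134={p23} U145={p25} U156={p31} U235={p24} U245={p9} U246={p18} U346={p11} U356={p10}
C dims 6,15,10; δ0: rk 6, SNF 1^5·2; δ1: rk 9, SNF 1^9
Ȟ^0: (6−6)−0=0 ⇒ 0
Ȟ^1: (15−9)−6=0 plus torsion [2] ⇒ Z/2
Ȟ^2: (10−0)−9=1 ⇒ Z


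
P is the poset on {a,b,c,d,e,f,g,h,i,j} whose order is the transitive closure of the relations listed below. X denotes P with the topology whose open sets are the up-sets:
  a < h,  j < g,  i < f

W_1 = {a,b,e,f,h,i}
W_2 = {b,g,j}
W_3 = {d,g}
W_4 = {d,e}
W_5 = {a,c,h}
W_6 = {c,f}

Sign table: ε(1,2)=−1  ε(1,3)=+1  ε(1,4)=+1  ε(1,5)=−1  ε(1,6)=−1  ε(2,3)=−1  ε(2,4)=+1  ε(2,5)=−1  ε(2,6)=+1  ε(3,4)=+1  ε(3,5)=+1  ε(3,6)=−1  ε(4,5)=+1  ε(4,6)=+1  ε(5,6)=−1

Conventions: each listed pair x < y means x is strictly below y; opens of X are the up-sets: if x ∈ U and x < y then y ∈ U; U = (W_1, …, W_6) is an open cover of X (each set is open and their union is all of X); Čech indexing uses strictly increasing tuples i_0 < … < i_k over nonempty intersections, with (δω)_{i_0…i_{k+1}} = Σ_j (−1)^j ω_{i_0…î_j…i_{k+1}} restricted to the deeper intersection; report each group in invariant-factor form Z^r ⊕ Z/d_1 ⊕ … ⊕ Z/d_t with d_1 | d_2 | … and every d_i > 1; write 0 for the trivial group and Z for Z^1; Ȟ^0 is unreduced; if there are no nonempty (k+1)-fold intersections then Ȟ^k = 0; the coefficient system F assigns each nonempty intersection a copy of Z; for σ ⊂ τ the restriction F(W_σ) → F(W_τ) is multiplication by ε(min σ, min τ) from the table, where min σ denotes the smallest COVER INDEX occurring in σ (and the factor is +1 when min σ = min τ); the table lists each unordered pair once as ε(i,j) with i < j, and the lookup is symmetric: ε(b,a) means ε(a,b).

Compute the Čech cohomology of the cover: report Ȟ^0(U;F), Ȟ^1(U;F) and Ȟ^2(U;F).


Ȟ^0 ≅ 0, Ȟ^1 ≅ Z ⊕ Z/2 and Ȟ^2 ≅ 0

intersection data:
  W12={b} W14={e} W15={a,h} W16={f} W23={g} W34={d} W56={c}
C dims 6,7; δ0: rk 6, SNF 1^5·2
Ȟ^0 = (6 − 6) − 0 = 0, so Ȟ^0 ≅ 0
Ȟ^1 = (7 − 0) − 6 = 1 plus torsion [2], so Ȟ^1 ≅ Z ⊕ Z/2
Ȟ^2 = (0 − 0) − 0 = 0, so Ȟ^2 ≅ 0


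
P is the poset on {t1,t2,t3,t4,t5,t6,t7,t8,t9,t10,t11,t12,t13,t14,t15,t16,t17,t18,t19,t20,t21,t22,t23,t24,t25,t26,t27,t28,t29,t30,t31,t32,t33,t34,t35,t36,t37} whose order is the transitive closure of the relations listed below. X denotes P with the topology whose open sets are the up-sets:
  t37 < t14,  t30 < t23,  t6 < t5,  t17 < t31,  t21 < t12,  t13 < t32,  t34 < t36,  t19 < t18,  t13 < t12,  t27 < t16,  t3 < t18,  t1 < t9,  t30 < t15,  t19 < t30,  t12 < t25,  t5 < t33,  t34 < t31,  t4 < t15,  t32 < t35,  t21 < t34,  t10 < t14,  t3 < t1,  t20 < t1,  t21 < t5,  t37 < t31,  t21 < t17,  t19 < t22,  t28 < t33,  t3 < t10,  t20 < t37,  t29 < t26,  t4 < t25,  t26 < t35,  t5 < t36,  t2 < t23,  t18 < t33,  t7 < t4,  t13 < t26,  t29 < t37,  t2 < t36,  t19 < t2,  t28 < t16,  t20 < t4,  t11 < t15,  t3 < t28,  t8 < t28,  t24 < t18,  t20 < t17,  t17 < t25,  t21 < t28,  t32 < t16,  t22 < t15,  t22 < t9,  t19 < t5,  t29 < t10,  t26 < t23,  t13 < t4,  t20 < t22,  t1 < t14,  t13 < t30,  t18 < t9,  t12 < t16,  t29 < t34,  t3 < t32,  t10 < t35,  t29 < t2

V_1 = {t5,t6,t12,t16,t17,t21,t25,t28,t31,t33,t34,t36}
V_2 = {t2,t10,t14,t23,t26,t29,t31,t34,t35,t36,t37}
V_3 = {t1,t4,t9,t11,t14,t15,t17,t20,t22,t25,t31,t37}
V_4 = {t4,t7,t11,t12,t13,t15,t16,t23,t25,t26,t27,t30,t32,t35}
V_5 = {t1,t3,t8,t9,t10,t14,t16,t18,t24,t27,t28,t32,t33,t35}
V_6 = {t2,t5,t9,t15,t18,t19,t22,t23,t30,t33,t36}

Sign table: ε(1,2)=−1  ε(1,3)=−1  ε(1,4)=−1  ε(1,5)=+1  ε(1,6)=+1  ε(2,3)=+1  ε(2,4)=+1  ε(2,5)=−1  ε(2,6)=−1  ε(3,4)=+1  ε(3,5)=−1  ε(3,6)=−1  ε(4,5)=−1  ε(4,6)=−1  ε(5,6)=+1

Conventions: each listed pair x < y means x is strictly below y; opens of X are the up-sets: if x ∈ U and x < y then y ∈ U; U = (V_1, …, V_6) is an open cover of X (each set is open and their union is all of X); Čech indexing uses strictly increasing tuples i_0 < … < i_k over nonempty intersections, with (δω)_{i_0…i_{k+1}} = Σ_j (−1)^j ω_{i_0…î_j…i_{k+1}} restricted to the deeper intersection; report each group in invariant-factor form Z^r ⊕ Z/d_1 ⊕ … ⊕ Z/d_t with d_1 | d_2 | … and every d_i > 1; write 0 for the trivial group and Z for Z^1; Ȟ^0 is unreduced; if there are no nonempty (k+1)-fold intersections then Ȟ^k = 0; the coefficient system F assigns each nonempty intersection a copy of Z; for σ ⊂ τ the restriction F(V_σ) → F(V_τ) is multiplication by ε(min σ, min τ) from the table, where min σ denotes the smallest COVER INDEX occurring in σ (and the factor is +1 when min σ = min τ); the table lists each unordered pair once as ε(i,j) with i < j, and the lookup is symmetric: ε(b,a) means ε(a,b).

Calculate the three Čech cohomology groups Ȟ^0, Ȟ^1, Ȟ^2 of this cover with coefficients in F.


nonempty intersections:
  V12={t31,t34,t36} V13={t17,t25,t31} V14={t12,t16,t25} V15={t16,t28,t33} V16={t5,t33,t36} V23={t14,t31,t37} V24={t23,t26,t35} V25={t10,t14,t35} V26={t2,t23,t36} V34={t4,t11,t15,t25} V35={t1,t9,t14} V36={t9,t15,t22} V45={t16,t27,t32,t35} V46={t15,t23,t30} V56={t9,t18,t33}
  V123={t31} V126={t36} V134={t25} V145={t16} V156={t33} V235={t14} V245={t35} V246={t23} V346={t15} V356={t9}
C dims 6,15,10; δ0: rk 5, SNF 1^5; δ1: rk 10, SNF 1^9·2
Ȟ^0: (6−5)−0=1 ⇒ Z
Ȟ^1: (15−10)−5=0 ⇒ 0
Ȟ^2: (10−0)−10=0 plus torsion [2] ⇒ Z/2

Ȟ^0(U;F) ≅ Z; Ȟ^1(U;F) ≅ 0; Ȟ^2(U;F) ≅ Z/2


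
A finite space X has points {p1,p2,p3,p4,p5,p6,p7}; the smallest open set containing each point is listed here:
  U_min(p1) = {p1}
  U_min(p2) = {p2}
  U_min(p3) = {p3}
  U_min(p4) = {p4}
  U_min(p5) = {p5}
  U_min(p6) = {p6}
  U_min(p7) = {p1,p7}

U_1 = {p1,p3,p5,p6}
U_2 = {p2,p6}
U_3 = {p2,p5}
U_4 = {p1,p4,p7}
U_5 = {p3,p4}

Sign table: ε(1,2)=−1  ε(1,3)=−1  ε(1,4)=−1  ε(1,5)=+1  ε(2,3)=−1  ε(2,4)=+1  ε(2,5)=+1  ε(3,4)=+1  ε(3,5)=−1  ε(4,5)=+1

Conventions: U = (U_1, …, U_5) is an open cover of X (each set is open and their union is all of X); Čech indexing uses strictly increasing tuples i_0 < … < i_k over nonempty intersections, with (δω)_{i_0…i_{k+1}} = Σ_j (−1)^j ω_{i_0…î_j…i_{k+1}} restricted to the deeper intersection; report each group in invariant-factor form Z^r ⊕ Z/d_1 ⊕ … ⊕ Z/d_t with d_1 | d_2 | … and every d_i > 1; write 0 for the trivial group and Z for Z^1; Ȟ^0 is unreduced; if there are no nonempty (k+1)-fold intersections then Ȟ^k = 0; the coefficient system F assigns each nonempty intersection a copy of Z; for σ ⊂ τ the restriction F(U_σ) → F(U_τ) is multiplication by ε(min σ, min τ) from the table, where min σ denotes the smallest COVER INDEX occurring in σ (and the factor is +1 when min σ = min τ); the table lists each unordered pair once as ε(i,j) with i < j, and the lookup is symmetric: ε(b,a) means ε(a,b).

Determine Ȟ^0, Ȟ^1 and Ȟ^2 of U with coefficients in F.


Ȟ^0 = 0,  Ȟ^1 = Z ⊕ Z/2,  Ȟ^2 = 0

nonempty intersections:
  U12={p6} U13={p5} U14={p1} U15={p3} U23={p2} U45={p4}
C dims 5,6; δ0: rk 5, SNF 1^4·2
Ȟ^0: (5−5)−0=0 ⇒ 0
Ȟ^1: (6−0)−5=1 plus torsion [2] ⇒ Z ⊕ Z/2
Ȟ^2: (0−0)−0=0 ⇒ 0


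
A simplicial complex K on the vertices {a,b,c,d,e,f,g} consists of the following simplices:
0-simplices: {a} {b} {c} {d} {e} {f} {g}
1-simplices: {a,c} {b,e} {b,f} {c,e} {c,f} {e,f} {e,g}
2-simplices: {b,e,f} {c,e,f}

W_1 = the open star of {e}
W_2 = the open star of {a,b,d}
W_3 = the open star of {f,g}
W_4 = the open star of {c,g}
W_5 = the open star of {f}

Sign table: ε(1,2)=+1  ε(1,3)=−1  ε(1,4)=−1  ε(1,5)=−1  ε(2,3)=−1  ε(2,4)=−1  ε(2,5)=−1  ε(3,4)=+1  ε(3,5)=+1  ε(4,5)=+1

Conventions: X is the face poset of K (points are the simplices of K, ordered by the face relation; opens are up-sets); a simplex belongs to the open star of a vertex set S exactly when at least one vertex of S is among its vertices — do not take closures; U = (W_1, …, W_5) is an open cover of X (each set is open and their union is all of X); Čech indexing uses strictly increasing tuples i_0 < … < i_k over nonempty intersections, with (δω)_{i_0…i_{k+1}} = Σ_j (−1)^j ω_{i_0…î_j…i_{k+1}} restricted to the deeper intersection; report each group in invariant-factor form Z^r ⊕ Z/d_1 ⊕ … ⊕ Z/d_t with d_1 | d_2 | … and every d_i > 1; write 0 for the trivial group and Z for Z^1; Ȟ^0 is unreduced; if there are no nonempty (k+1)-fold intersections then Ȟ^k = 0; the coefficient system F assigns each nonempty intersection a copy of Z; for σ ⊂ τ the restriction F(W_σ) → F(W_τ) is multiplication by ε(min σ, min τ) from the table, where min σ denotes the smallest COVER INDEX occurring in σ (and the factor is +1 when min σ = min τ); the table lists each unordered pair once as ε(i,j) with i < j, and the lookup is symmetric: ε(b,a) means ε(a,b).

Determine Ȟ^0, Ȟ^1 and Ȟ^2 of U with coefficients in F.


cover nerve:
  W1={{e},{b,e},{c,e},{e,f},{e,g},{b,e,f},{c,e,f}} W2={{a},{b},{d},{a,c},{b,e},{b,f},{b,e,f}} W3={{f},{g},{b,f},{c,f},{e,f},{e,g},{b,e,f},{c,e,f}} W4={{c},{g},{a,c},{c,e},{c,f},{e,g},{c,e,f}} W5={{f},{b,f},{c,f},{e,f},{b,e,f},{c,e,f}}
  W12={{b,e},{b,e,f}} W13={{e,f},{e,g},{b,e,f},{c,e,f}} W14={{c,e},{e,g},{c,e,f}} W15={{e,f},{b,e,f},{c,e,f}} W23={{b,f},{b,e,f}} W24={{a,c}} W25={{b,f},{b,e,f}} W34={{g},{c,f},{e,g},{c,e,f}} W35={{f},{b,f},{c,f},{e,f},{b,e,f},{c,e,f}} W45={{c,f},{c,e,f}}
  W123={{b,e,f}} W125={{b,e,f}} W134={{e,g},{c,e,f}} W135={{e,f},{b,e,f},{c,e,f}} W145={{c,e,f}} W235={{b,f},{b,e,f}} W345={{c,f},{c,e,f}}
  W1235={{b,e,f}} W1345={{c,e,f}}
C dims 5,10,7,2; δ0: rk 4, SNF 1^4; δ1: rk 5, SNF 1^5; δ2: rk 2, SNF 1^2
Ȟ^0: (5−4)−0=1 ⇒ Z
Ȟ^1: (10−5)−4=1 ⇒ Z
Ȟ^2: (7−2)−5=0 ⇒ 0

Ȟ^0(U;F) ≅ Z,  Ȟ^1(U;F) ≅ Z,  Ȟ^2(U;F) ≅ 0


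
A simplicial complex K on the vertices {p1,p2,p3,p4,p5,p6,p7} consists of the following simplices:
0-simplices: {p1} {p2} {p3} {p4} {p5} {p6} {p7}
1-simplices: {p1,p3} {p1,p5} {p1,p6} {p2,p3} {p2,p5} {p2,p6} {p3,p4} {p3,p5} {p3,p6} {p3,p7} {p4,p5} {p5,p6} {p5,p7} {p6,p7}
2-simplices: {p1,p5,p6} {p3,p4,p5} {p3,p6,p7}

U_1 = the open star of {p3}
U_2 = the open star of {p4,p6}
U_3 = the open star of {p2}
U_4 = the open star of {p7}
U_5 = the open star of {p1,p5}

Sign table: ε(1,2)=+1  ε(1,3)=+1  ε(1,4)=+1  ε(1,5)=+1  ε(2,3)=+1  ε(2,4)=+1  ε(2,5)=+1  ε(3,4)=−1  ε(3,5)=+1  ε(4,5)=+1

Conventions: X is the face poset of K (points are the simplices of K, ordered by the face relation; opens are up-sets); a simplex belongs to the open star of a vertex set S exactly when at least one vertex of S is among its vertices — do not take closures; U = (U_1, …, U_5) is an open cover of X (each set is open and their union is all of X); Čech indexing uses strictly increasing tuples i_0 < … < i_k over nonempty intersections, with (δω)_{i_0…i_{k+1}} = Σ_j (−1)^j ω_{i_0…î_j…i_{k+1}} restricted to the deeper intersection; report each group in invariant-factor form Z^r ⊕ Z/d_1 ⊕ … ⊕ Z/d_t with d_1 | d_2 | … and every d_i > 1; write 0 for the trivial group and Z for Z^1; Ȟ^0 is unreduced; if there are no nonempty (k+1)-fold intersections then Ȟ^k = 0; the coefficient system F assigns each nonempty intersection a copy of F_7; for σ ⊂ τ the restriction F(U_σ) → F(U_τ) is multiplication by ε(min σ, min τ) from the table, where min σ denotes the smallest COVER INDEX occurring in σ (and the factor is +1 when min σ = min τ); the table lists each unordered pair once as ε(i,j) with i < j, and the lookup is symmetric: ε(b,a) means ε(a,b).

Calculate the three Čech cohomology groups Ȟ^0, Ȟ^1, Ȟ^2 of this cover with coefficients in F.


Ȟ^0 ≅ Z/7; Ȟ^1 ≅ Z/7 ⊕ Z/7 ⊕ Z/7; Ȟ^2 ≅ 0

nerve simplices:
  U1={{p3},{p1,p3},{p2,p3},{p3,p4},{p3,p5},{p3,p6},{p3,p7},{p3,p4,p5},{p3,p6,p7}} U2={{p4},{p6},{p1,p6},{p2,p6},{p3,p4},{p3,p6},{p4,p5},{p5,p6},{p6,p7},{p1,p5,p6},{p3,p4,p5},{p3,p6,p7}} U3={{p2},{p2,p3},{p2,p5},{p2,p6}} U4={{p7},{p3,p7},{p5,p7},{p6,p7},{p3,p6,p7}} U5={{p1},{p5},{p1,p3},{p1,p5},{p1,p6},{p2,p5},{p3,p5},{p4,p5},{p5,p6},{p5,p7},{p1,p5,p6},{p3,p4,p5}}
  U12={{p3,p4},{p3,p6},{p3,p4,p5},{p3,p6,p7}} U13={{p2,p3}} U14={{p3,p7},{p3,p6,p7}} U15={{p1,p3},{p3,p5},{p3,p4,p5}} U23={{p2,p6}} U24={{p6,p7},{p3,p6,p7}} U25={{p1,p6},{p4,p5},{p5,p6},{p1,p5,p6},{p3,p4,p5}} U35={{p2,p5}} U45={{p5,p7}}
  U124={{p3,p6,p7}} U125={{p3,p4,p5}}
C dims 5,9,2; δ0: rk_F7 4; δ1: rk_F7 2
degree 0: 5−4−0 = 1 → Ȟ^0 ≅ Z/7
degree 1: 9−2−4 = 3 → Ȟ^1 ≅ Z/7 ⊕ Z/7 ⊕ Z/7
degree 2: 2−0−2 = 0 → Ȟ^2 ≅ 0


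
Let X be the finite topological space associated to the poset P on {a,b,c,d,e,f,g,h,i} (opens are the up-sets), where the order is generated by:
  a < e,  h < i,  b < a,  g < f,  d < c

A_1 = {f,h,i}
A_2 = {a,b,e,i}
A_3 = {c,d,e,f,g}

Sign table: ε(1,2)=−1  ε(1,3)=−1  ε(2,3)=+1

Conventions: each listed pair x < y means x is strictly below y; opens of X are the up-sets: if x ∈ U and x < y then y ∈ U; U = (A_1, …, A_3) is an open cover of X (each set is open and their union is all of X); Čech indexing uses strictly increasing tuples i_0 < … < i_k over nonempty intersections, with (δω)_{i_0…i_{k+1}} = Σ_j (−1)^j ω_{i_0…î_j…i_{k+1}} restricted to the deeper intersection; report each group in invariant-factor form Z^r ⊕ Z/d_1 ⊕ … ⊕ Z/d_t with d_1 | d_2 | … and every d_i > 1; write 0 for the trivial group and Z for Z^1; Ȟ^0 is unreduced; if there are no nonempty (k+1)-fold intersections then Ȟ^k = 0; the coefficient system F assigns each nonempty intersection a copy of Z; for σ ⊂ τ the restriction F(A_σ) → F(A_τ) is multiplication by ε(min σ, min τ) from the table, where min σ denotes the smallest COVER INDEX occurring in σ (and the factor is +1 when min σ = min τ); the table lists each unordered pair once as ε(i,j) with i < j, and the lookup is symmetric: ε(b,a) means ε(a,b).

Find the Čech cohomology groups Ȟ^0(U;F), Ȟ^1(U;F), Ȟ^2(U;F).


Ȟ^0(U;F) ≅ Z; Ȟ^1(U;F) ≅ Z; Ȟ^2(U;F) ≅ 0

nerve of the cover:
  A12={i} A13={f} A23={e}
C dims 3,3; δ0: rk 2, SNF 1^2
Ȟ^0 = (3 − 2) − 0 = 1, so Ȟ^0 ≅ Z
Ȟ^1 = (3 − 0) − 2 = 1, so Ȟ^1 ≅ Z
Ȟ^2 = (0 − 0) − 0 = 0, so Ȟ^2 ≅ 0


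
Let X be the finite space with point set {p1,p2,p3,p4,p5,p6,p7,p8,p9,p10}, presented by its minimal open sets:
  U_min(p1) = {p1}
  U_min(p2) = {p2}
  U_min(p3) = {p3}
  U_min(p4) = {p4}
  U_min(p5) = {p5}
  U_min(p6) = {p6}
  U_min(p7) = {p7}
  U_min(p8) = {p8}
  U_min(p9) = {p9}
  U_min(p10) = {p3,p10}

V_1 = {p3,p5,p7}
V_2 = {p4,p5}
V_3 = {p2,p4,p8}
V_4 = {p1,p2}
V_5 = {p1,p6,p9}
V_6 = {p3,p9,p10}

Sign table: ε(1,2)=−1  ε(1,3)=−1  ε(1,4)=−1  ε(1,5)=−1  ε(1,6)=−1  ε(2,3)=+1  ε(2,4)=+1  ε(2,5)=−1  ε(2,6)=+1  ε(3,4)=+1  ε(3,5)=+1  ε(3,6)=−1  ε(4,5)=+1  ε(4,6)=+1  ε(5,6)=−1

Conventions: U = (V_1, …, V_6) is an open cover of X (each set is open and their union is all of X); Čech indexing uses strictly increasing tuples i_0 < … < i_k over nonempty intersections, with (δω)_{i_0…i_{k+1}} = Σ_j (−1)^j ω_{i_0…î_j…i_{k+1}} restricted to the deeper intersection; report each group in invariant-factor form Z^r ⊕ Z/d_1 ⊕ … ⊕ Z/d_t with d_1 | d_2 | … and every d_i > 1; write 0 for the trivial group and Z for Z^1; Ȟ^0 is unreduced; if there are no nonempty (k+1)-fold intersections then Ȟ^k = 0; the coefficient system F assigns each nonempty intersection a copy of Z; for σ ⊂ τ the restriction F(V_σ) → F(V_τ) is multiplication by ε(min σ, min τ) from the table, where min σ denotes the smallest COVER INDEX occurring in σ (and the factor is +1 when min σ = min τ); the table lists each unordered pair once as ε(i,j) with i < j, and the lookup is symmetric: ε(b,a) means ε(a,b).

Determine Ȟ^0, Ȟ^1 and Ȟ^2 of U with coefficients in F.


nerve of the cover:
  V12={p5} V16={p3} V23={p4} V34={p2} V45={p1} V56={p9}
C dims 6,6; δ0: rk 6, SNF 1^5·2
Ȟ^0 = (6 − 6) − 0 = 0, so Ȟ^0 ≅ 0
Ȟ^1 = (6 − 0) − 6 = 0 plus torsion [2], so Ȟ^1 ≅ Z/2
Ȟ^2 = (0 − 0) − 0 = 0, so Ȟ^2 ≅ 0

Ȟ^0 ≅ 0,  Ȟ^1 ≅ Z/2,  Ȟ^2 ≅ 0


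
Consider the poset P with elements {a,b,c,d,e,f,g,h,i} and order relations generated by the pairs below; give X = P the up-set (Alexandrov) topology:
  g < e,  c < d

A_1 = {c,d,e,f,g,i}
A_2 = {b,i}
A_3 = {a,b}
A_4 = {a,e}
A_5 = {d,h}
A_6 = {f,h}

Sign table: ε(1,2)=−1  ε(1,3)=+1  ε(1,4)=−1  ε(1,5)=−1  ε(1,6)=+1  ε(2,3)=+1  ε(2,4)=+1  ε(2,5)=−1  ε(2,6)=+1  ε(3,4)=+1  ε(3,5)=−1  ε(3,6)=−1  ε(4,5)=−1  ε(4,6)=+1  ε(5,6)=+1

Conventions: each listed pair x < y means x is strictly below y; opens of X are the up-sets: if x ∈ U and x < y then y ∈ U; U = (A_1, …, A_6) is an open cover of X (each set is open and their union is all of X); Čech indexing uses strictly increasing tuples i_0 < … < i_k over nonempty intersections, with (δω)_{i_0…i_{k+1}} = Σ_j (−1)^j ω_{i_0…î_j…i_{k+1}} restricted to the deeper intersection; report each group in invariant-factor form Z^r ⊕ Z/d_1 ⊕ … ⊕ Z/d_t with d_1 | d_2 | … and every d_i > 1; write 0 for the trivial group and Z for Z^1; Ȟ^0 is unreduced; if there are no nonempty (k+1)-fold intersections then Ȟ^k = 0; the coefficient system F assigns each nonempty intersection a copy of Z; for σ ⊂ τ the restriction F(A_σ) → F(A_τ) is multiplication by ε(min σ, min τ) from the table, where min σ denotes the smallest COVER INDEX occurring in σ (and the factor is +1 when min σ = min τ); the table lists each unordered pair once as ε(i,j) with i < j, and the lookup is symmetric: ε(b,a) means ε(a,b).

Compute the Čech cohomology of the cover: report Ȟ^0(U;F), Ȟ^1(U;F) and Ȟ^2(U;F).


nonempty intersections:
  A12={i} A14={e} A15={d} A16={f} A23={b} A34={a} A56={h}
C dims 6,7; δ0: rk 6, SNF 1^5·2
Ȟ^0: (6−6)−0=0 ⇒ 0
Ȟ^1: (7−0)−6=1 plus torsion [2] ⇒ Z ⊕ Z/2
Ȟ^2: (0−0)−0=0 ⇒ 0

Ȟ^0 = 0, Ȟ^1 = Z ⊕ Z/2 and Ȟ^2 = 0


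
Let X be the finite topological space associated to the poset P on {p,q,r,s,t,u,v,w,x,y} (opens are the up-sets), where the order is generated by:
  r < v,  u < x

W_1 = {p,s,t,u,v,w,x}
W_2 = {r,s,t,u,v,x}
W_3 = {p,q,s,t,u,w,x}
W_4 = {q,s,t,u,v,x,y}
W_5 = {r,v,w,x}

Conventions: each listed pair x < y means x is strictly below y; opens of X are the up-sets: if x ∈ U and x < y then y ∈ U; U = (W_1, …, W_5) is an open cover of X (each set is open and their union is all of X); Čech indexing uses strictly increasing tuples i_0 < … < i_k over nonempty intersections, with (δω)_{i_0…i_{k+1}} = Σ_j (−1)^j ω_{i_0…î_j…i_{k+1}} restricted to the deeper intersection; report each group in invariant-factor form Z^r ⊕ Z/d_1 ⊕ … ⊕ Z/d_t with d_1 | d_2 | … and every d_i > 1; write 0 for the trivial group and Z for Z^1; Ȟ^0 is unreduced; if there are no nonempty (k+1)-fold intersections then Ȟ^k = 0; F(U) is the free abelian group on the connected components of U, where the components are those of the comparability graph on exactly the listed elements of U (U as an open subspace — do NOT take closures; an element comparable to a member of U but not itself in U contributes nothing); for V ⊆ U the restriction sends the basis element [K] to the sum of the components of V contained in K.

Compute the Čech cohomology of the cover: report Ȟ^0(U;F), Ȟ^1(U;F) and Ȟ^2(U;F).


nonempty overlaps:
  W12={s,t,u,v,x} W13={p,s,t,u,w,x} W14={s,t,u,v,x} W15={v,w,x} W23={s,t,u,x} W24={s,t,u,v,x} W25={r,v,x} W34={q,s,t,u,x} W35={w,x} W45={v,x}
  W123={s,t,u,x} W124={s,t,u,v,x} W125={v,x} W134={s,t,u,x} W135={w,x} W145={v,x} W234={s,t,u,x} W235={x} W245={v,x} W345={x}
  W1234={s,t,u,x} W1235={x} W1245={v,x} W1345={x} W2345={x}
  W12345={x}
components per intersection:
  W1: {p} {s} {t} {u,x} {v} {w}
  W2: {r,v} {s} {t} {u,x}
  W3: {p} {q} {s} {t} {u,x} {w}
  W4: {q} {s} {t} {u,x} {v} {y}
  W5: {r,v} {w} {x}
  W12: {s} {t} {u,x} {v}
  W13: {p} {s} {t} {u,x} {w}
  W14: {s} {t} {u,x} {v}
  W15: {v} {w} {x}
  W23: {s} {t} {u,x}
  W24: {s} {t} {u,x} {v}
  W25: {r,v} {x}
  W34: {q} {s} {t} {u,x}
  W35: {w} {x}
  W45: {v} {x}
  W123: {s} {t} {u,x}
  W124: {s} {t} {u,x} {v}
  W125: {v} {x}
  W134: {s} {t} {u,x}
  W135: {w} {x}
  W145: {v} {x}
  W234: {s} {t} {u,x}
  W235: {x}
  W245: {v} {x}
  W345: {x}
  W1234: {s} {t} {u,x}
  W1235: {x}
  W1245: {v} {x}
  W1345: {x}
  W2345: {x}
  W12345: {x}
C dims 25,33,23,8; δ0: rk 17, SNF 1^17; δ1: rk 16, SNF 1^16; δ2: rk 7, SNF 1^7
degree 0: 25−17−0 = 8 → Ȟ^0 ≅ Z^8
degree 1: 33−16−17 = 0 → Ȟ^1 ≅ 0
degree 2: 23−7−16 = 0 → Ȟ^2 ≅ 0

Ȟ^0 ≅ Z^8,  Ȟ^1 ≅ 0,  Ȟ^2 ≅ 0


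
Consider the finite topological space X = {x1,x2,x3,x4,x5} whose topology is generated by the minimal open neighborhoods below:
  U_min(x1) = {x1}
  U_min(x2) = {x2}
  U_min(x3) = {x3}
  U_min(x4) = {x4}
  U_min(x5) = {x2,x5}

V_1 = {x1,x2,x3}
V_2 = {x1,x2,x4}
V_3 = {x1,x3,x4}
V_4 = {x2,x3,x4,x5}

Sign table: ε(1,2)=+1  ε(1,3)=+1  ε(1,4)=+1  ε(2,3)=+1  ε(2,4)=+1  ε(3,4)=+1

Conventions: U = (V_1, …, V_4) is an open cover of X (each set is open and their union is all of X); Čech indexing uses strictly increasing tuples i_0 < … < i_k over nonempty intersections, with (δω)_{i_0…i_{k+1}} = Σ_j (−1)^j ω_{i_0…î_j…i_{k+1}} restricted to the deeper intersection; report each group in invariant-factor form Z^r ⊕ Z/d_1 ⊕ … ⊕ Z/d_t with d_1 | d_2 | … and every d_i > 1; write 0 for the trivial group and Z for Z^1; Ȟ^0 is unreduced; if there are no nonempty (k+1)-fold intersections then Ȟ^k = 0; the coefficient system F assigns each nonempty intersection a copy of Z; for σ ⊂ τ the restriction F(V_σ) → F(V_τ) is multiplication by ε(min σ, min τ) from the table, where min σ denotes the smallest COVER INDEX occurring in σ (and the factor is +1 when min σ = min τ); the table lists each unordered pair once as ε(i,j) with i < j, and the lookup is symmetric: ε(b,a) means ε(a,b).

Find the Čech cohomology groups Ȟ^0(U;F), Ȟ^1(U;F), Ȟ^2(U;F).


cover nerve:
  V12={x1,x2} V13={x1,x3} V14={x2,x3} V23={x1,x4} V24={x2,x4} V34={x3,x4}
  V123={x1} V124={x2} V134={x3} V234={x4}
C dims 4,6,4; δ0: rk 3, SNF 1^3; δ1: rk 3, SNF 1^3
Ȟ^0: (4−3)−0=1 ⇒ Z
Ȟ^1: (6−3)−3=0 ⇒ 0
Ȟ^2: (4−0)−3=1 ⇒ Z

Ȟ^0 ≅ Z, Ȟ^1 ≅ 0 and Ȟ^2 ≅ Z


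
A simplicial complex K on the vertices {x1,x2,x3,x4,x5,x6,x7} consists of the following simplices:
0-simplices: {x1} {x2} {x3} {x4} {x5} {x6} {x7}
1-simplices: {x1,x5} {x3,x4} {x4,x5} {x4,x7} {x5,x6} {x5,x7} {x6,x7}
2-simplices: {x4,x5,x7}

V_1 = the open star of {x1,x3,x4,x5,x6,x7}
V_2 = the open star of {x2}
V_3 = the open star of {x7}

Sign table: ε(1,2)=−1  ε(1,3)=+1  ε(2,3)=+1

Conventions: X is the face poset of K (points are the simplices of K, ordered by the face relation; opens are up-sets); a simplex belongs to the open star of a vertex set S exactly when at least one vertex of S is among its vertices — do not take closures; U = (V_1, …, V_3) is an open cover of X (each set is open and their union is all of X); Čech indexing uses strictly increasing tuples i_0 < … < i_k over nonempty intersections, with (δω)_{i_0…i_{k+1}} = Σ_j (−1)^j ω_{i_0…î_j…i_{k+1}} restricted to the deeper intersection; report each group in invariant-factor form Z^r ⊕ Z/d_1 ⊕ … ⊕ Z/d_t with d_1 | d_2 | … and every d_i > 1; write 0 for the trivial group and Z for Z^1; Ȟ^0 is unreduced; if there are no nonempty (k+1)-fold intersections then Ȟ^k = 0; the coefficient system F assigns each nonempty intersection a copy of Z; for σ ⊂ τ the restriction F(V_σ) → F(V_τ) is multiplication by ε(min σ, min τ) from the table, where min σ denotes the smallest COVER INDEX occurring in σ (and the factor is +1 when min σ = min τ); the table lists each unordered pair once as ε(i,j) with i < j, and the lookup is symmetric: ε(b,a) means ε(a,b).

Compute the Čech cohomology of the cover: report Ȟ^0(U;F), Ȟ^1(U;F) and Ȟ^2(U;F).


cover nerve:
  V1={{x1},{x3},{x4},{x5},{x6},{x7},{x1,x5},{x3,x4},{x4,x5},{x4,x7},{x5,x6},{x5,x7},{x6,x7},{x4,x5,x7}} V2={{x2}} V3={{x7},{x4,x7},{x5,x7},{x6,x7},{x4,x5,x7}}
  V13={{x7},{x4,x7},{x5,x7},{x6,x7},{x4,x5,x7}}
C dims 3,1; δ0: rk 1, SNF 1^1
Ȟ^0: (3−1)−0=2 ⇒ Z^2
Ȟ^1: (1−0)−1=0 ⇒ 0
Ȟ^2: (0−0)−0=0 ⇒ 0

Ȟ^0 = Z^2, Ȟ^1 = 0, Ȟ^2 = 0


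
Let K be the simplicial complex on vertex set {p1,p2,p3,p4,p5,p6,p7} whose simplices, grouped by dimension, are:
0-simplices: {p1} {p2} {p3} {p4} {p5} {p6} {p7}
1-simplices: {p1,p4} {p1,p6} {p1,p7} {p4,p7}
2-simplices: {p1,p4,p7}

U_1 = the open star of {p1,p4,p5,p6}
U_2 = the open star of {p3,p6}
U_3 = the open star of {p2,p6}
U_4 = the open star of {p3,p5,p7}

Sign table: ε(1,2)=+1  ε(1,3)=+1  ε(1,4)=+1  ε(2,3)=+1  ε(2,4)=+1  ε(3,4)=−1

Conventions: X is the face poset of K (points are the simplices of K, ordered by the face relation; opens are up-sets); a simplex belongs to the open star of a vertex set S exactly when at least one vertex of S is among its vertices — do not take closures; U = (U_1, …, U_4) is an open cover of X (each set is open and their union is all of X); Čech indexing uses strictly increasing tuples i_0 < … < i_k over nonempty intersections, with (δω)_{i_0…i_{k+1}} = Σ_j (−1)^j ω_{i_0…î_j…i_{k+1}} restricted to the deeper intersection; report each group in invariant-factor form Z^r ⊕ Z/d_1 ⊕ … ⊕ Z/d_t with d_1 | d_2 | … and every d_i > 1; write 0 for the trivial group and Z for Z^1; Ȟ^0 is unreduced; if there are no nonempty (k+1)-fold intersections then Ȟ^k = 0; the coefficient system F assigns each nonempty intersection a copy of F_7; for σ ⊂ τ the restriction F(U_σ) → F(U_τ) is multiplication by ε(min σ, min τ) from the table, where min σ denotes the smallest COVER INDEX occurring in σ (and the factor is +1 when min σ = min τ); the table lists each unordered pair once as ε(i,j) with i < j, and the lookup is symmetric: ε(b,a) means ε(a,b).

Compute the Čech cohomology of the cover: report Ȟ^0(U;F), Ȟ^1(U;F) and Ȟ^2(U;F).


Ȟ^0 ≅ Z/7, Ȟ^1 ≅ Z/7 and Ȟ^2 ≅ 0

nonempty intersections:
  U1={{p1},{p4},{p5},{p6},{p1,p4},{p1,p6},{p1,p7},{p4,p7},{p1,p4,p7}} U2={{p3},{p6},{p1,p6}} U3={{p2},{p6},{p1,p6}} U4={{p3},{p5},{p7},{p1,p7},{p4,p7},{p1,p4,p7}}
  U12={{p6},{p1,p6}} U13={{p6},{p1,p6}} U14={{p5},{p1,p7},{p4,p7},{p1,p4,p7}} U23={{p6},{p1,p6}} U24={{p3}}
  U123={{p6},{p1,p6}}
C dims 4,5,1; δ0: rk_F7 3; δ1: rk_F7 1
Ȟ^0: (4−3)−0=1 ⇒ Z/7
Ȟ^1: (5−1)−3=1 ⇒ Z/7
Ȟ^2: (1−0)−1=0 ⇒ 0


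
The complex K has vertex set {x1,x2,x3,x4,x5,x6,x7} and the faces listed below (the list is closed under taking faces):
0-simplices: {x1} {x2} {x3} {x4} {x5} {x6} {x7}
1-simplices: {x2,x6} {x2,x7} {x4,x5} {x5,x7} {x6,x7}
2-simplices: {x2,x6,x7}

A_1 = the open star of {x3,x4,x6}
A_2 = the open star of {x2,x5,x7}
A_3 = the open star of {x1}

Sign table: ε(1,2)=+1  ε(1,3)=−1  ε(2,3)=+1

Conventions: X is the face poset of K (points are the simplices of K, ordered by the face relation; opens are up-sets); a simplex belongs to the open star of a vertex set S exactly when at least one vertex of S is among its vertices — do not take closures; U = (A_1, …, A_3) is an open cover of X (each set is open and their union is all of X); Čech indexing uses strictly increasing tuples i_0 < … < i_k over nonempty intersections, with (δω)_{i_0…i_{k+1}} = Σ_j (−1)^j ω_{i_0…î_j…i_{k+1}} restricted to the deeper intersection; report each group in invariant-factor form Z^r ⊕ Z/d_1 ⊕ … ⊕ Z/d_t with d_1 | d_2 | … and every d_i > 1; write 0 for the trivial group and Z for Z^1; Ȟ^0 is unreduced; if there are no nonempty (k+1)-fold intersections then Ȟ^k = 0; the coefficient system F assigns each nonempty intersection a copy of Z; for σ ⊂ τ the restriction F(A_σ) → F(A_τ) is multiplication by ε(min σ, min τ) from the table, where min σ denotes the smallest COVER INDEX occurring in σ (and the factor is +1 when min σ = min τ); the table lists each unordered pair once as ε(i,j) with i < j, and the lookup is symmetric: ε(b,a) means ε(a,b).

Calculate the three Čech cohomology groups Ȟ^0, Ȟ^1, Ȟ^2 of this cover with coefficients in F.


Ȟ^0 = Z^2, Ȟ^1 = 0 and Ȟ^2 = 0

nonempty intersections:
  A1={{x3},{x4},{x6},{x2,x6},{x4,x5},{x6,x7},{x2,x6,x7}} A2={{x2},{x5},{x7},{x2,x6},{x2,x7},{x4,x5},{x5,x7},{x6,x7},{x2,x6,x7}} A3={{x1}}
  A12={{x2,x6},{x4,x5},{x6,x7},{x2,x6,x7}}
C dims 3,1; δ0: rk 1, SNF 1^1
Ȟ^0: (3−1)−0=2 ⇒ Z^2
Ȟ^1: (1−0)−1=0 ⇒ 0
Ȟ^2: (0−0)−0=0 ⇒ 0


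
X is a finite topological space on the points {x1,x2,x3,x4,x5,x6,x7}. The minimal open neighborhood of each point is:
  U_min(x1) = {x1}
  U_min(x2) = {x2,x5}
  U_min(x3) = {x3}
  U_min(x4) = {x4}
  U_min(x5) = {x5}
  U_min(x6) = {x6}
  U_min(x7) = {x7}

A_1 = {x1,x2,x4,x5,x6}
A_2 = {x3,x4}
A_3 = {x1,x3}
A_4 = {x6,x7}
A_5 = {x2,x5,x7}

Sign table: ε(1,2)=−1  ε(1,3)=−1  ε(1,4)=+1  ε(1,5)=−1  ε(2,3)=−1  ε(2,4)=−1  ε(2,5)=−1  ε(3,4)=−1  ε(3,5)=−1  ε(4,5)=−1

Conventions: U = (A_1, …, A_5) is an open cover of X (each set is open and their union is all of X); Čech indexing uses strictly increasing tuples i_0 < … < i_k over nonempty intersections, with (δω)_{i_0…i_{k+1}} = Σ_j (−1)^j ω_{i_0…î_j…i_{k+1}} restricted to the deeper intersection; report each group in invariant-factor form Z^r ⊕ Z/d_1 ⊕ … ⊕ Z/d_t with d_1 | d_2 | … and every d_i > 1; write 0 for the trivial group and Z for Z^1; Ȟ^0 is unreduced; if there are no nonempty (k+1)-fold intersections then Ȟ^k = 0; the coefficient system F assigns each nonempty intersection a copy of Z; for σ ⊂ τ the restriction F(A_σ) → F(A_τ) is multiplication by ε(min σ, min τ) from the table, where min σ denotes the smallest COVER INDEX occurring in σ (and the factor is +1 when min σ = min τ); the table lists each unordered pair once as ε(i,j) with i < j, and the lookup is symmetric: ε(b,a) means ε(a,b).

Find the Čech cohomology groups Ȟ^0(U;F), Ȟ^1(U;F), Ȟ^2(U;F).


Ȟ^0 = 0, Ȟ^1 = Z ⊕ Z/2 and Ȟ^2 = 0

intersection data:
  A12={x4} A13={x1} A14={x6} A15={x2,x5} A23={x3} A45={x7}
C dims 5,6; δ0: rk 5, SNF 1^4·2
Ȟ^0 = (5 − 5) − 0 = 0, so Ȟ^0 ≅ 0
Ȟ^1 = (6 − 0) − 5 = 1 plus torsion [2], so Ȟ^1 ≅ Z ⊕ Z/2
Ȟ^2 = (0 − 0) − 0 = 0, so Ȟ^2 ≅ 0
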